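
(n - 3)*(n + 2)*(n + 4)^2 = n^4 + 7*n^3 + 2*n^2 - 64*n - 96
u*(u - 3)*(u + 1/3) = u^3 - 8*u^2/3 - u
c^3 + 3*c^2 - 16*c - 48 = (c - 4)*(c + 3)*(c + 4)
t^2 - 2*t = t*(t - 2)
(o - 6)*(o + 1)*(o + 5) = o^3 - 31*o - 30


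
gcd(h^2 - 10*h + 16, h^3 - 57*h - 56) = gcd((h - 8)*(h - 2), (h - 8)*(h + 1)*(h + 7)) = h - 8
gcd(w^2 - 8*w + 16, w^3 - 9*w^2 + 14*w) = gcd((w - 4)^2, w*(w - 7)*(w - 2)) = 1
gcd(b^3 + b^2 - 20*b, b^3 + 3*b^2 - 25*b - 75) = b + 5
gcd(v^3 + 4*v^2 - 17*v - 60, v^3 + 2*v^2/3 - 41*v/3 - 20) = v^2 - v - 12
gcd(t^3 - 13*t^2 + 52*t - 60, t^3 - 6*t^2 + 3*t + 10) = t^2 - 7*t + 10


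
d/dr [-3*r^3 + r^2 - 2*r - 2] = -9*r^2 + 2*r - 2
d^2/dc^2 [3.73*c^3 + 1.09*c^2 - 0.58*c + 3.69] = 22.38*c + 2.18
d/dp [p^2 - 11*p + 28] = 2*p - 11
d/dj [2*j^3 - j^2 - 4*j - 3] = 6*j^2 - 2*j - 4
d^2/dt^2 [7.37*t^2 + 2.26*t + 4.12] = 14.7400000000000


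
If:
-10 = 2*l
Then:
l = -5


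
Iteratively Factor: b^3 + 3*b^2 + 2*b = (b)*(b^2 + 3*b + 2) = b*(b + 1)*(b + 2)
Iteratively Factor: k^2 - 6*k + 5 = (k - 5)*(k - 1)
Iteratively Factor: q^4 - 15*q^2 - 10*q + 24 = (q - 4)*(q^3 + 4*q^2 + q - 6) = (q - 4)*(q + 2)*(q^2 + 2*q - 3) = (q - 4)*(q + 2)*(q + 3)*(q - 1)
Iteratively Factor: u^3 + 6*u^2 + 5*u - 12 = (u - 1)*(u^2 + 7*u + 12) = (u - 1)*(u + 4)*(u + 3)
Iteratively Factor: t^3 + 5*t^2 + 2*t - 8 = (t + 2)*(t^2 + 3*t - 4) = (t + 2)*(t + 4)*(t - 1)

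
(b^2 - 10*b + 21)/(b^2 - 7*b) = (b - 3)/b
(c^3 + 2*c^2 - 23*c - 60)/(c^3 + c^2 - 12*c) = (c^2 - 2*c - 15)/(c*(c - 3))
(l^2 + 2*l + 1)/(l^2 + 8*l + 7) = (l + 1)/(l + 7)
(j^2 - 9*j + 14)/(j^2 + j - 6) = (j - 7)/(j + 3)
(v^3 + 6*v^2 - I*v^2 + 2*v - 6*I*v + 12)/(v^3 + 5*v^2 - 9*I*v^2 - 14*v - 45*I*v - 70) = (v^2 + v*(6 + I) + 6*I)/(v^2 + v*(5 - 7*I) - 35*I)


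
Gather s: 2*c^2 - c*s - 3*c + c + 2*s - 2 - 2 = 2*c^2 - 2*c + s*(2 - c) - 4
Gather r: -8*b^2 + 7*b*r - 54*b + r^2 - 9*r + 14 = -8*b^2 - 54*b + r^2 + r*(7*b - 9) + 14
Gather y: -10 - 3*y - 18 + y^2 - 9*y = y^2 - 12*y - 28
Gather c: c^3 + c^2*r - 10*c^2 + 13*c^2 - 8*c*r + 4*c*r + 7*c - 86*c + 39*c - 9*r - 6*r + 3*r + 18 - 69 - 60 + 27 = c^3 + c^2*(r + 3) + c*(-4*r - 40) - 12*r - 84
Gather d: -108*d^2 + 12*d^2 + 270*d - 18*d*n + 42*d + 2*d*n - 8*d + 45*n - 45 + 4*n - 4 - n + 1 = -96*d^2 + d*(304 - 16*n) + 48*n - 48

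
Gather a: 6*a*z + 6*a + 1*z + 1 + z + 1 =a*(6*z + 6) + 2*z + 2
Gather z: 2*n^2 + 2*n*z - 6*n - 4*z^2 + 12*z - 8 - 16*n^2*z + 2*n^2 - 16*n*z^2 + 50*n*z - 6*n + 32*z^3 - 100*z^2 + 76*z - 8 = 4*n^2 - 12*n + 32*z^3 + z^2*(-16*n - 104) + z*(-16*n^2 + 52*n + 88) - 16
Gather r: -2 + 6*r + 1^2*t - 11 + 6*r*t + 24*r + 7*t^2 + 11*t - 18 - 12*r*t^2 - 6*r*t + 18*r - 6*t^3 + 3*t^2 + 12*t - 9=r*(48 - 12*t^2) - 6*t^3 + 10*t^2 + 24*t - 40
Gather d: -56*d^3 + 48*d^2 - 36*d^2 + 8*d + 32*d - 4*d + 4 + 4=-56*d^3 + 12*d^2 + 36*d + 8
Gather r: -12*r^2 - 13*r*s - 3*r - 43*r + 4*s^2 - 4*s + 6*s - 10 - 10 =-12*r^2 + r*(-13*s - 46) + 4*s^2 + 2*s - 20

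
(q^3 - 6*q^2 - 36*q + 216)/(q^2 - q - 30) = (q^2 - 36)/(q + 5)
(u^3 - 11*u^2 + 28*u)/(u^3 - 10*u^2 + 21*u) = (u - 4)/(u - 3)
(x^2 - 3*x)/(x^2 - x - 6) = x/(x + 2)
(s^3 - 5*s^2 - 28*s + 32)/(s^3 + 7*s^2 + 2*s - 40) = (s^2 - 9*s + 8)/(s^2 + 3*s - 10)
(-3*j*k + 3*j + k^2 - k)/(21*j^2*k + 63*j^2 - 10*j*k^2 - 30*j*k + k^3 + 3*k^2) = (1 - k)/(7*j*k + 21*j - k^2 - 3*k)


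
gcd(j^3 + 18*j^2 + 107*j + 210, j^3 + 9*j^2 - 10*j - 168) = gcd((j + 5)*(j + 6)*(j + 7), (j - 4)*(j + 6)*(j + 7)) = j^2 + 13*j + 42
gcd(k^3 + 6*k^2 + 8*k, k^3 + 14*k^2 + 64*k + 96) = k + 4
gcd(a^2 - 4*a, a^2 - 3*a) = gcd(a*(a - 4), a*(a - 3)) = a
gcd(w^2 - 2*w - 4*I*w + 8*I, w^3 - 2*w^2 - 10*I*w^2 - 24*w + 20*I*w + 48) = w^2 + w*(-2 - 4*I) + 8*I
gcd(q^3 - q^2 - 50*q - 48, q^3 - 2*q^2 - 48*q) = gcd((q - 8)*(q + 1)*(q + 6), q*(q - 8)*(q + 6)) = q^2 - 2*q - 48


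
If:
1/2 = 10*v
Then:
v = 1/20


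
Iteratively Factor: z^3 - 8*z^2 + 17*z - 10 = (z - 2)*(z^2 - 6*z + 5) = (z - 5)*(z - 2)*(z - 1)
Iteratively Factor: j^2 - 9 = (j - 3)*(j + 3)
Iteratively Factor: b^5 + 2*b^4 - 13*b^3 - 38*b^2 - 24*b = (b + 1)*(b^4 + b^3 - 14*b^2 - 24*b) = b*(b + 1)*(b^3 + b^2 - 14*b - 24) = b*(b + 1)*(b + 3)*(b^2 - 2*b - 8) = b*(b - 4)*(b + 1)*(b + 3)*(b + 2)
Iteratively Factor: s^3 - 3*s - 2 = (s - 2)*(s^2 + 2*s + 1) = (s - 2)*(s + 1)*(s + 1)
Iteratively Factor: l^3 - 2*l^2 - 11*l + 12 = (l - 4)*(l^2 + 2*l - 3) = (l - 4)*(l - 1)*(l + 3)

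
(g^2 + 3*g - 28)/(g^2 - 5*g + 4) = (g + 7)/(g - 1)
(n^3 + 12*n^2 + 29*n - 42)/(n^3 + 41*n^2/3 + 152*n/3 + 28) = 3*(n - 1)/(3*n + 2)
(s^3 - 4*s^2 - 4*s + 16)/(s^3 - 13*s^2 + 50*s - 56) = (s + 2)/(s - 7)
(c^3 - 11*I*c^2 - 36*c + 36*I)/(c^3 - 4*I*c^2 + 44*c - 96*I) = (c^2 - 9*I*c - 18)/(c^2 - 2*I*c + 48)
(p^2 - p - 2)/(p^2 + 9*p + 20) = (p^2 - p - 2)/(p^2 + 9*p + 20)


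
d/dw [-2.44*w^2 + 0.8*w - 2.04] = 0.8 - 4.88*w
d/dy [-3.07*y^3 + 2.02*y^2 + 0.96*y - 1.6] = -9.21*y^2 + 4.04*y + 0.96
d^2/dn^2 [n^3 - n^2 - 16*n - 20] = 6*n - 2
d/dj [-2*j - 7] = -2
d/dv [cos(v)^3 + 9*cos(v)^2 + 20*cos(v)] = (3*sin(v)^2 - 18*cos(v) - 23)*sin(v)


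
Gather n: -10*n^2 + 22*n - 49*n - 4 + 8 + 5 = -10*n^2 - 27*n + 9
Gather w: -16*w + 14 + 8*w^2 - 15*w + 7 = 8*w^2 - 31*w + 21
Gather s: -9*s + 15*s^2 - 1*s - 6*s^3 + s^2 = -6*s^3 + 16*s^2 - 10*s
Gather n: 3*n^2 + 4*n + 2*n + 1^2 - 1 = 3*n^2 + 6*n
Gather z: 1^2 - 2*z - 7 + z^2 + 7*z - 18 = z^2 + 5*z - 24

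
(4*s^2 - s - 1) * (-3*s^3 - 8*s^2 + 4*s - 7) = -12*s^5 - 29*s^4 + 27*s^3 - 24*s^2 + 3*s + 7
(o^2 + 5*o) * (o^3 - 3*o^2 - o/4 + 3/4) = o^5 + 2*o^4 - 61*o^3/4 - o^2/2 + 15*o/4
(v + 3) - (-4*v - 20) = 5*v + 23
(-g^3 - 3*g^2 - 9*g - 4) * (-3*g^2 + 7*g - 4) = 3*g^5 + 2*g^4 + 10*g^3 - 39*g^2 + 8*g + 16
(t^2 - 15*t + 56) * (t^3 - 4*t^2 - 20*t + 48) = t^5 - 19*t^4 + 96*t^3 + 124*t^2 - 1840*t + 2688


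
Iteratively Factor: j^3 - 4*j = (j)*(j^2 - 4) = j*(j - 2)*(j + 2)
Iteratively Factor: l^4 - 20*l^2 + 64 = (l - 4)*(l^3 + 4*l^2 - 4*l - 16) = (l - 4)*(l + 4)*(l^2 - 4) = (l - 4)*(l + 2)*(l + 4)*(l - 2)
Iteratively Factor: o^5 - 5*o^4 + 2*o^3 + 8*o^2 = (o)*(o^4 - 5*o^3 + 2*o^2 + 8*o) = o*(o + 1)*(o^3 - 6*o^2 + 8*o) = o*(o - 2)*(o + 1)*(o^2 - 4*o) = o^2*(o - 2)*(o + 1)*(o - 4)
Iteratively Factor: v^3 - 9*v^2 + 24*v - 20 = (v - 2)*(v^2 - 7*v + 10) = (v - 5)*(v - 2)*(v - 2)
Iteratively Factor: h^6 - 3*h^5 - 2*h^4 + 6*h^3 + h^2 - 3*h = (h - 3)*(h^5 - 2*h^3 + h) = h*(h - 3)*(h^4 - 2*h^2 + 1) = h*(h - 3)*(h - 1)*(h^3 + h^2 - h - 1) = h*(h - 3)*(h - 1)*(h + 1)*(h^2 - 1) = h*(h - 3)*(h - 1)^2*(h + 1)*(h + 1)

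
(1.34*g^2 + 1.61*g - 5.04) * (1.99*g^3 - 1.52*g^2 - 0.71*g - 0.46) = 2.6666*g^5 + 1.1671*g^4 - 13.4282*g^3 + 5.9013*g^2 + 2.8378*g + 2.3184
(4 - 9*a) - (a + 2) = 2 - 10*a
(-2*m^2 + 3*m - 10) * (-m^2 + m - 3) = 2*m^4 - 5*m^3 + 19*m^2 - 19*m + 30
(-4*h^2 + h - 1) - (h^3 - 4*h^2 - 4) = -h^3 + h + 3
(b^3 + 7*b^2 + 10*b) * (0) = 0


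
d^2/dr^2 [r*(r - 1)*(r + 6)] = 6*r + 10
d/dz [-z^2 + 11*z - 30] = 11 - 2*z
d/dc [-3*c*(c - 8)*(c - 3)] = -9*c^2 + 66*c - 72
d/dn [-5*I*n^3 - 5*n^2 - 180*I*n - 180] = -15*I*n^2 - 10*n - 180*I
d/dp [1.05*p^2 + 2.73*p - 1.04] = 2.1*p + 2.73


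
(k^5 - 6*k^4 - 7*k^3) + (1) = k^5 - 6*k^4 - 7*k^3 + 1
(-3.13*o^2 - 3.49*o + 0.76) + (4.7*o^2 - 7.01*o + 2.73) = 1.57*o^2 - 10.5*o + 3.49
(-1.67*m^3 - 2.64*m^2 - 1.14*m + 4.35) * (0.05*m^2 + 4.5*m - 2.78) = -0.0835*m^5 - 7.647*m^4 - 7.2944*m^3 + 2.4267*m^2 + 22.7442*m - 12.093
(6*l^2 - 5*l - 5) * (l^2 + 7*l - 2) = 6*l^4 + 37*l^3 - 52*l^2 - 25*l + 10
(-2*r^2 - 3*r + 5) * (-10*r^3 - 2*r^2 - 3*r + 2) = 20*r^5 + 34*r^4 - 38*r^3 - 5*r^2 - 21*r + 10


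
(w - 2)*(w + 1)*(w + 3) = w^3 + 2*w^2 - 5*w - 6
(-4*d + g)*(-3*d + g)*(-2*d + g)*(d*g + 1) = -24*d^4*g + 26*d^3*g^2 - 24*d^3 - 9*d^2*g^3 + 26*d^2*g + d*g^4 - 9*d*g^2 + g^3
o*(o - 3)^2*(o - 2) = o^4 - 8*o^3 + 21*o^2 - 18*o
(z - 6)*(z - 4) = z^2 - 10*z + 24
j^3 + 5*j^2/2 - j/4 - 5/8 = (j - 1/2)*(j + 1/2)*(j + 5/2)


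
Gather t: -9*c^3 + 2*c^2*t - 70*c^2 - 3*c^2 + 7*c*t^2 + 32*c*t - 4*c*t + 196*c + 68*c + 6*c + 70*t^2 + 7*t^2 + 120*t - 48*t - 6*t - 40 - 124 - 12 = -9*c^3 - 73*c^2 + 270*c + t^2*(7*c + 77) + t*(2*c^2 + 28*c + 66) - 176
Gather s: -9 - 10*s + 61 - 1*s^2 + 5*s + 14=-s^2 - 5*s + 66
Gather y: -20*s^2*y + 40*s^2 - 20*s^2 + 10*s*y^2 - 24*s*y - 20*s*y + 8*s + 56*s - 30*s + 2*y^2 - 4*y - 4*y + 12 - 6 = 20*s^2 + 34*s + y^2*(10*s + 2) + y*(-20*s^2 - 44*s - 8) + 6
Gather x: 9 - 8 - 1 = 0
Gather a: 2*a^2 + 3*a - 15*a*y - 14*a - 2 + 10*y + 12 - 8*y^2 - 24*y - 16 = 2*a^2 + a*(-15*y - 11) - 8*y^2 - 14*y - 6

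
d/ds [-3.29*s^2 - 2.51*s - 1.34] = -6.58*s - 2.51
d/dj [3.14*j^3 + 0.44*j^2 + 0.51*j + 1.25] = 9.42*j^2 + 0.88*j + 0.51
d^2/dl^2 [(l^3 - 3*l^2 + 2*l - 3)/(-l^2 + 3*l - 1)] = 2*(-l^3 + 9*l^2 - 24*l + 21)/(l^6 - 9*l^5 + 30*l^4 - 45*l^3 + 30*l^2 - 9*l + 1)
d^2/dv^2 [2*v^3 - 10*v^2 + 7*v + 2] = 12*v - 20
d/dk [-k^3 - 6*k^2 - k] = -3*k^2 - 12*k - 1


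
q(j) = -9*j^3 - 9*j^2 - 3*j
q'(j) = -27*j^2 - 18*j - 3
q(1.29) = -38.17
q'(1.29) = -71.15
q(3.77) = -621.47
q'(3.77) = -454.61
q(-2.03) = 44.29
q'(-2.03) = -77.72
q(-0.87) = 1.72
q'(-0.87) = -7.78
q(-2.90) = 152.51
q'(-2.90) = -177.87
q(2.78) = -271.26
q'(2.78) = -261.71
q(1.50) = -55.12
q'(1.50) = -90.75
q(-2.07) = 47.47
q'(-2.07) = -81.43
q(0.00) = 0.00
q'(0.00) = -3.00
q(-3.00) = 171.00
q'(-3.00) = -192.00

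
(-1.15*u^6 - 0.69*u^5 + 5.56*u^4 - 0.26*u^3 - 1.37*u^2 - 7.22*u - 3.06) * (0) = 0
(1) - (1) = 0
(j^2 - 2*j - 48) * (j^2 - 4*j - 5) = j^4 - 6*j^3 - 45*j^2 + 202*j + 240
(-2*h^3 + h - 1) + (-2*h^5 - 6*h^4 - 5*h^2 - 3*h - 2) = -2*h^5 - 6*h^4 - 2*h^3 - 5*h^2 - 2*h - 3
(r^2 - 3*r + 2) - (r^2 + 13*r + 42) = -16*r - 40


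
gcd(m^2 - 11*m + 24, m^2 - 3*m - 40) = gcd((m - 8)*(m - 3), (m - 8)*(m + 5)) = m - 8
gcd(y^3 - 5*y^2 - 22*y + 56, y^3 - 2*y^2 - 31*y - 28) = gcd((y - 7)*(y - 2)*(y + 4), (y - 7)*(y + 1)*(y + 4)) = y^2 - 3*y - 28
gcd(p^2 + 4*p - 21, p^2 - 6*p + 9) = p - 3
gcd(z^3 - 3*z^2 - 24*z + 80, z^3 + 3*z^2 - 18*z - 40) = z^2 + z - 20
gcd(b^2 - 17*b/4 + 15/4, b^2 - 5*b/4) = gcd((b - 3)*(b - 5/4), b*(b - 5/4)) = b - 5/4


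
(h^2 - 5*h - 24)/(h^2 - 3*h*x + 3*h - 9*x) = (8 - h)/(-h + 3*x)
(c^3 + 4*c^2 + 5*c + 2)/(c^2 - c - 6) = (c^2 + 2*c + 1)/(c - 3)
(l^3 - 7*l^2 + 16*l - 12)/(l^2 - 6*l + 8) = (l^2 - 5*l + 6)/(l - 4)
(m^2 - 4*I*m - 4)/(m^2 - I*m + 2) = (m - 2*I)/(m + I)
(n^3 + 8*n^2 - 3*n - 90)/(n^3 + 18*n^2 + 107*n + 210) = (n - 3)/(n + 7)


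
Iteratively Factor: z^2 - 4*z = (z)*(z - 4)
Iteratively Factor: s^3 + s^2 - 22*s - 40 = (s + 4)*(s^2 - 3*s - 10) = (s + 2)*(s + 4)*(s - 5)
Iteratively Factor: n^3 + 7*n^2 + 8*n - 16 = (n + 4)*(n^2 + 3*n - 4) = (n - 1)*(n + 4)*(n + 4)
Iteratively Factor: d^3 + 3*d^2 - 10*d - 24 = (d - 3)*(d^2 + 6*d + 8) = (d - 3)*(d + 2)*(d + 4)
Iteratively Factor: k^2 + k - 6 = (k - 2)*(k + 3)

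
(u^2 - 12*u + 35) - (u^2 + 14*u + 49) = -26*u - 14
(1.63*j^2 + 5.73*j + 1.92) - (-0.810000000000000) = 1.63*j^2 + 5.73*j + 2.73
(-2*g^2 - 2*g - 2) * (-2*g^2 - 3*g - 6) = 4*g^4 + 10*g^3 + 22*g^2 + 18*g + 12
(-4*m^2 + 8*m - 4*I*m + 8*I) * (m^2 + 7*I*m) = -4*m^4 + 8*m^3 - 32*I*m^3 + 28*m^2 + 64*I*m^2 - 56*m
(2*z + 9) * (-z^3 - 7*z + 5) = -2*z^4 - 9*z^3 - 14*z^2 - 53*z + 45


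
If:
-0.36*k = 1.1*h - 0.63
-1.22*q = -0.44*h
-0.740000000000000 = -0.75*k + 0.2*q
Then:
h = 0.24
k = 1.01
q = 0.09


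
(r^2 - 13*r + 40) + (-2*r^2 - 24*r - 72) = -r^2 - 37*r - 32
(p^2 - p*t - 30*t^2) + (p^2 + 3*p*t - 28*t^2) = 2*p^2 + 2*p*t - 58*t^2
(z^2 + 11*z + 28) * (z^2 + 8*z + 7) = z^4 + 19*z^3 + 123*z^2 + 301*z + 196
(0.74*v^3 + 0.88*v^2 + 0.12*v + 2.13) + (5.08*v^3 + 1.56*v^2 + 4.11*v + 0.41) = 5.82*v^3 + 2.44*v^2 + 4.23*v + 2.54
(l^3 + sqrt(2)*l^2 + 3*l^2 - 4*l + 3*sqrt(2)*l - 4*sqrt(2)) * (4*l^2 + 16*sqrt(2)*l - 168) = 4*l^5 + 12*l^4 + 20*sqrt(2)*l^4 - 152*l^3 + 60*sqrt(2)*l^3 - 408*l^2 - 248*sqrt(2)*l^2 - 504*sqrt(2)*l + 544*l + 672*sqrt(2)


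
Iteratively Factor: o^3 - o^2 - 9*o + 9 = (o - 3)*(o^2 + 2*o - 3) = (o - 3)*(o + 3)*(o - 1)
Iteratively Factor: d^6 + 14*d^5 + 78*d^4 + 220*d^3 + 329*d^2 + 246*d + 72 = (d + 4)*(d^5 + 10*d^4 + 38*d^3 + 68*d^2 + 57*d + 18) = (d + 3)*(d + 4)*(d^4 + 7*d^3 + 17*d^2 + 17*d + 6) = (d + 3)^2*(d + 4)*(d^3 + 4*d^2 + 5*d + 2) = (d + 1)*(d + 3)^2*(d + 4)*(d^2 + 3*d + 2) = (d + 1)*(d + 2)*(d + 3)^2*(d + 4)*(d + 1)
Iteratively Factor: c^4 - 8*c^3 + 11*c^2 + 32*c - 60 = (c - 2)*(c^3 - 6*c^2 - c + 30) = (c - 2)*(c + 2)*(c^2 - 8*c + 15) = (c - 3)*(c - 2)*(c + 2)*(c - 5)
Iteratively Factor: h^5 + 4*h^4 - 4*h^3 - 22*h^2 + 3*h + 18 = (h + 3)*(h^4 + h^3 - 7*h^2 - h + 6) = (h - 2)*(h + 3)*(h^3 + 3*h^2 - h - 3) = (h - 2)*(h + 1)*(h + 3)*(h^2 + 2*h - 3) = (h - 2)*(h + 1)*(h + 3)^2*(h - 1)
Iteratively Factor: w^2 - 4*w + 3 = (w - 1)*(w - 3)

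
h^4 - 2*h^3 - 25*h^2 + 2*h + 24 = (h - 6)*(h - 1)*(h + 1)*(h + 4)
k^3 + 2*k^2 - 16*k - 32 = (k - 4)*(k + 2)*(k + 4)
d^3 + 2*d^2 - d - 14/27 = (d - 2/3)*(d + 1/3)*(d + 7/3)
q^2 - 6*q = q*(q - 6)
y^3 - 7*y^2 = y^2*(y - 7)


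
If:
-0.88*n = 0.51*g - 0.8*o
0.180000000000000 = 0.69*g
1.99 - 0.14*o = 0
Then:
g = 0.26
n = 12.77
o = 14.21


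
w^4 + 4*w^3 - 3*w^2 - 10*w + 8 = (w - 1)^2*(w + 2)*(w + 4)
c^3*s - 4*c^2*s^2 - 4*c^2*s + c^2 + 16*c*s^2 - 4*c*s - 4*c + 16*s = (c - 4)*(c - 4*s)*(c*s + 1)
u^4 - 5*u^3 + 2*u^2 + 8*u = u*(u - 4)*(u - 2)*(u + 1)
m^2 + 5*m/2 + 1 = (m + 1/2)*(m + 2)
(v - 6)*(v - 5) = v^2 - 11*v + 30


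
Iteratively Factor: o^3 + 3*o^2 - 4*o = (o + 4)*(o^2 - o) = (o - 1)*(o + 4)*(o)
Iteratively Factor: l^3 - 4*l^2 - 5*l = (l - 5)*(l^2 + l) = l*(l - 5)*(l + 1)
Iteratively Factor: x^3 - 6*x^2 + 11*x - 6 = (x - 1)*(x^2 - 5*x + 6) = (x - 2)*(x - 1)*(x - 3)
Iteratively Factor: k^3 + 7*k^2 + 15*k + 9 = (k + 3)*(k^2 + 4*k + 3) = (k + 3)^2*(k + 1)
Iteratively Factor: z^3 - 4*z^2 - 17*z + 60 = (z + 4)*(z^2 - 8*z + 15) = (z - 3)*(z + 4)*(z - 5)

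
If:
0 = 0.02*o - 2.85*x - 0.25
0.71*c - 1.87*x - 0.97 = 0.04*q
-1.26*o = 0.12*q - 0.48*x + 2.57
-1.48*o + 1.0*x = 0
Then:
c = -0.06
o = -0.06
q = -21.14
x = -0.09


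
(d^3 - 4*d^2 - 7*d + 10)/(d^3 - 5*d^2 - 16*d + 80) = (d^2 + d - 2)/(d^2 - 16)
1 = 1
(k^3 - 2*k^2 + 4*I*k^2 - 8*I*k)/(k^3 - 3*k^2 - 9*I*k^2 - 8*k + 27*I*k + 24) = (k^3 + k^2*(-2 + 4*I) - 8*I*k)/(k^3 + k^2*(-3 - 9*I) + k*(-8 + 27*I) + 24)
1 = 1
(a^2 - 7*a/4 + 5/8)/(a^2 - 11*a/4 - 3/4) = (-8*a^2 + 14*a - 5)/(2*(-4*a^2 + 11*a + 3))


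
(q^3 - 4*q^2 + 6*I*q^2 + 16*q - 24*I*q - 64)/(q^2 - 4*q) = q + 6*I + 16/q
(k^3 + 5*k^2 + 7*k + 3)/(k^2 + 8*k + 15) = (k^2 + 2*k + 1)/(k + 5)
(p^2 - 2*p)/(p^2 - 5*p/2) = 2*(p - 2)/(2*p - 5)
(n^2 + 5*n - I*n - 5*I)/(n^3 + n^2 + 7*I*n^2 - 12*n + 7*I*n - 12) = (n^2 + n*(5 - I) - 5*I)/(n^3 + n^2*(1 + 7*I) + n*(-12 + 7*I) - 12)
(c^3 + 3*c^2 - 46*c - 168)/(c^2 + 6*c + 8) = (c^2 - c - 42)/(c + 2)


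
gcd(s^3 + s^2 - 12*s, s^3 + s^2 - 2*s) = s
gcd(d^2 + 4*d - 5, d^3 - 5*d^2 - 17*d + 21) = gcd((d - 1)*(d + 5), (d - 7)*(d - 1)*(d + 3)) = d - 1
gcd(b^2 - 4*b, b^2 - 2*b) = b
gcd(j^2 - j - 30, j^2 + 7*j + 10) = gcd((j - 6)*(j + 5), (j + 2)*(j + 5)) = j + 5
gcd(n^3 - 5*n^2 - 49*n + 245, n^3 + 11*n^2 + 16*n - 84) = n + 7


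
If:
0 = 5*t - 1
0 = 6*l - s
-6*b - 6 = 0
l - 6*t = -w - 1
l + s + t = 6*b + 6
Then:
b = -1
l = -1/35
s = -6/35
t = 1/5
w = 8/35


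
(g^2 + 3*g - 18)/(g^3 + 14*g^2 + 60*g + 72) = (g - 3)/(g^2 + 8*g + 12)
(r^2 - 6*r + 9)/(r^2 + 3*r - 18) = (r - 3)/(r + 6)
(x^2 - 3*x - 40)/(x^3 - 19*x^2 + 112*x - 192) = (x + 5)/(x^2 - 11*x + 24)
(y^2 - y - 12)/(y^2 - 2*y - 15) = (y - 4)/(y - 5)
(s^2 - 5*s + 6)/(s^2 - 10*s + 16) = (s - 3)/(s - 8)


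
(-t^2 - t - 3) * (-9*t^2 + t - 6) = 9*t^4 + 8*t^3 + 32*t^2 + 3*t + 18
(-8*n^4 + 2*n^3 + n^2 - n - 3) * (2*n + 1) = -16*n^5 - 4*n^4 + 4*n^3 - n^2 - 7*n - 3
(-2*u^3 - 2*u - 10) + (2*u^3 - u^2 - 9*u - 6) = -u^2 - 11*u - 16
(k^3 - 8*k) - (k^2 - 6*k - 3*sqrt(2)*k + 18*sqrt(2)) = k^3 - k^2 - 2*k + 3*sqrt(2)*k - 18*sqrt(2)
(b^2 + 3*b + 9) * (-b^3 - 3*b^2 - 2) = -b^5 - 6*b^4 - 18*b^3 - 29*b^2 - 6*b - 18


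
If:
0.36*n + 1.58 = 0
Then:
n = -4.39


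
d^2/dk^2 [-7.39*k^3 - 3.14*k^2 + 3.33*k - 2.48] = -44.34*k - 6.28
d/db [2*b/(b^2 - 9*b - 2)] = 2*(-b^2 - 2)/(b^4 - 18*b^3 + 77*b^2 + 36*b + 4)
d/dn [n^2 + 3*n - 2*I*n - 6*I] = 2*n + 3 - 2*I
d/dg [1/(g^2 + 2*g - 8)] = 2*(-g - 1)/(g^2 + 2*g - 8)^2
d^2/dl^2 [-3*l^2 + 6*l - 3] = -6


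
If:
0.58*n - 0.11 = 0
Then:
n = 0.19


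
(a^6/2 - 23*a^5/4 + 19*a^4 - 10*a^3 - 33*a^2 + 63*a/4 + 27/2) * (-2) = -a^6 + 23*a^5/2 - 38*a^4 + 20*a^3 + 66*a^2 - 63*a/2 - 27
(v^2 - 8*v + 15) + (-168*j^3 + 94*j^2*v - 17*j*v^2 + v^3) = -168*j^3 + 94*j^2*v - 17*j*v^2 + v^3 + v^2 - 8*v + 15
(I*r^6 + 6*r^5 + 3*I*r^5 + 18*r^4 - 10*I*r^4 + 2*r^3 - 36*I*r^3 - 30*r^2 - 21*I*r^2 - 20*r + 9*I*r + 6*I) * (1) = I*r^6 + 6*r^5 + 3*I*r^5 + 18*r^4 - 10*I*r^4 + 2*r^3 - 36*I*r^3 - 30*r^2 - 21*I*r^2 - 20*r + 9*I*r + 6*I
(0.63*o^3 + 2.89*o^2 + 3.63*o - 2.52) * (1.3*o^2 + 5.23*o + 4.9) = 0.819*o^5 + 7.0519*o^4 + 22.9207*o^3 + 29.8699*o^2 + 4.6074*o - 12.348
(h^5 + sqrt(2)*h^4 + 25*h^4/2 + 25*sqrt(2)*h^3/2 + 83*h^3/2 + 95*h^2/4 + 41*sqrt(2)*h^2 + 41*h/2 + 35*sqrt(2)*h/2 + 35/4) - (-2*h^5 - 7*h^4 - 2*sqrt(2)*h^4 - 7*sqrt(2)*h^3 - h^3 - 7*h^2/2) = 3*h^5 + 3*sqrt(2)*h^4 + 39*h^4/2 + 39*sqrt(2)*h^3/2 + 85*h^3/2 + 109*h^2/4 + 41*sqrt(2)*h^2 + 41*h/2 + 35*sqrt(2)*h/2 + 35/4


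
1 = 1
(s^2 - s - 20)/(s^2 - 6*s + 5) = (s + 4)/(s - 1)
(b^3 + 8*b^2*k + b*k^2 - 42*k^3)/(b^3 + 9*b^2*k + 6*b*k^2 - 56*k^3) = (b + 3*k)/(b + 4*k)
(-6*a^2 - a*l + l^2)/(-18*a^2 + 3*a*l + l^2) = (2*a + l)/(6*a + l)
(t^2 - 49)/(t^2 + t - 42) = (t - 7)/(t - 6)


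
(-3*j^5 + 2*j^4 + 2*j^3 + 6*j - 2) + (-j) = -3*j^5 + 2*j^4 + 2*j^3 + 5*j - 2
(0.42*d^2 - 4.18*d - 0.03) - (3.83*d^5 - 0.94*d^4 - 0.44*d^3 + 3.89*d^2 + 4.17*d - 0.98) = -3.83*d^5 + 0.94*d^4 + 0.44*d^3 - 3.47*d^2 - 8.35*d + 0.95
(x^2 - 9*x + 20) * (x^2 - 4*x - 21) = x^4 - 13*x^3 + 35*x^2 + 109*x - 420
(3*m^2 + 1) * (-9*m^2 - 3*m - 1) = -27*m^4 - 9*m^3 - 12*m^2 - 3*m - 1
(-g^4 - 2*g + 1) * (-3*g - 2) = 3*g^5 + 2*g^4 + 6*g^2 + g - 2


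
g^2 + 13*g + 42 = (g + 6)*(g + 7)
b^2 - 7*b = b*(b - 7)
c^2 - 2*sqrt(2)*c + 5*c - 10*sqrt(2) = (c + 5)*(c - 2*sqrt(2))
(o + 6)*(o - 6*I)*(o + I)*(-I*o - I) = -I*o^4 - 5*o^3 - 7*I*o^3 - 35*o^2 - 12*I*o^2 - 30*o - 42*I*o - 36*I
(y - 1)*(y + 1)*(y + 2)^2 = y^4 + 4*y^3 + 3*y^2 - 4*y - 4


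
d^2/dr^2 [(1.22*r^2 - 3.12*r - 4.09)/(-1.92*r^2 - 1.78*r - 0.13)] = (31.34208*r^3 + 92.291328*r^2 + 79.195392*r + 22.390612)/(7.077888*r^6 + 19.685376*r^5 + 19.68768*r^4 + 8.30548*r^3 + 1.33302*r^2 + 0.090246*r + 0.002197)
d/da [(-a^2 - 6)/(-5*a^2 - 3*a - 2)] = (3*a^2 - 56*a - 18)/(25*a^4 + 30*a^3 + 29*a^2 + 12*a + 4)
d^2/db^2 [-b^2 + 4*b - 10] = -2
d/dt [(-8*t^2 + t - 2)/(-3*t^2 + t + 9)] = (-5*t^2 - 156*t + 11)/(9*t^4 - 6*t^3 - 53*t^2 + 18*t + 81)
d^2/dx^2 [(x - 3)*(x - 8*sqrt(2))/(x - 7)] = 8*(7 - 8*sqrt(2))/(x^3 - 21*x^2 + 147*x - 343)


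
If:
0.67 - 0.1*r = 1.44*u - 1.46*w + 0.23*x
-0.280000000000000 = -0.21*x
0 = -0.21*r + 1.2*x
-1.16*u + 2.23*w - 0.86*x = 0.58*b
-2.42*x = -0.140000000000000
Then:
No Solution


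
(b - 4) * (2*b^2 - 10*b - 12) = 2*b^3 - 18*b^2 + 28*b + 48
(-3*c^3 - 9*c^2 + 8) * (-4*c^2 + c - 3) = 12*c^5 + 33*c^4 - 5*c^2 + 8*c - 24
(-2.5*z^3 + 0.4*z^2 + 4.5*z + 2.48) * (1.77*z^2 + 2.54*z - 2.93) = -4.425*z^5 - 5.642*z^4 + 16.306*z^3 + 14.6476*z^2 - 6.8858*z - 7.2664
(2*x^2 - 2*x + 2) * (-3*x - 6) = -6*x^3 - 6*x^2 + 6*x - 12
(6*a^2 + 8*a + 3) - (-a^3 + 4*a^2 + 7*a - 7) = a^3 + 2*a^2 + a + 10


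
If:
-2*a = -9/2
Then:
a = 9/4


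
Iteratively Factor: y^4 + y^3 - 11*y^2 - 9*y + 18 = (y - 3)*(y^3 + 4*y^2 + y - 6) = (y - 3)*(y - 1)*(y^2 + 5*y + 6) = (y - 3)*(y - 1)*(y + 3)*(y + 2)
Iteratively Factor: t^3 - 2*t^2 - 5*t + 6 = (t + 2)*(t^2 - 4*t + 3) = (t - 1)*(t + 2)*(t - 3)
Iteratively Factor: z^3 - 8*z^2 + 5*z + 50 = (z + 2)*(z^2 - 10*z + 25) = (z - 5)*(z + 2)*(z - 5)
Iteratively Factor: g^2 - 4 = (g + 2)*(g - 2)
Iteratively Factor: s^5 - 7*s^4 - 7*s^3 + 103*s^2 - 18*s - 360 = (s - 5)*(s^4 - 2*s^3 - 17*s^2 + 18*s + 72) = (s - 5)*(s + 2)*(s^3 - 4*s^2 - 9*s + 36) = (s - 5)*(s + 2)*(s + 3)*(s^2 - 7*s + 12) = (s - 5)*(s - 4)*(s + 2)*(s + 3)*(s - 3)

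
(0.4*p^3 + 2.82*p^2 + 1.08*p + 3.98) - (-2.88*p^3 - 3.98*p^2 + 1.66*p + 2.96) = 3.28*p^3 + 6.8*p^2 - 0.58*p + 1.02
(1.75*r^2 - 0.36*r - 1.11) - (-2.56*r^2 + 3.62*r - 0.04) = 4.31*r^2 - 3.98*r - 1.07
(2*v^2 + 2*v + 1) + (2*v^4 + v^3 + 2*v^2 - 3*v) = 2*v^4 + v^3 + 4*v^2 - v + 1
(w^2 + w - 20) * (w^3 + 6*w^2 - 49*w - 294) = w^5 + 7*w^4 - 63*w^3 - 463*w^2 + 686*w + 5880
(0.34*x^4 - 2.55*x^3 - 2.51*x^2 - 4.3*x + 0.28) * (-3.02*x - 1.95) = -1.0268*x^5 + 7.038*x^4 + 12.5527*x^3 + 17.8805*x^2 + 7.5394*x - 0.546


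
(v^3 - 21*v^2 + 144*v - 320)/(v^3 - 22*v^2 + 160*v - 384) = (v - 5)/(v - 6)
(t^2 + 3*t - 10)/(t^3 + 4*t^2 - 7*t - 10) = 1/(t + 1)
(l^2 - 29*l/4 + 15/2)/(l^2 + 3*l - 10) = (4*l^2 - 29*l + 30)/(4*(l^2 + 3*l - 10))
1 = 1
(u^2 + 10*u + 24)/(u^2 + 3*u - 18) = (u + 4)/(u - 3)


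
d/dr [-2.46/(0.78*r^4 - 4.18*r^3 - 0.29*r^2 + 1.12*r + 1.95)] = (7.6752*r^3 - 30.8484*r^2 - 1.4268*r + 2.7552)/(0.78*r^4 - 4.18*r^3 - 0.29*r^2 + 1.12*r + 1.95)^2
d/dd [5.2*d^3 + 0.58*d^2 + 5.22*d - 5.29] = 15.6*d^2 + 1.16*d + 5.22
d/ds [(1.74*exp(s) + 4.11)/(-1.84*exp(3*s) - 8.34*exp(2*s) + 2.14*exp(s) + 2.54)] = (6.4032*exp(3*s) + 37.1988*exp(2*s) + 68.5548*exp(s) - 4.3758)*exp(s)/(3.3856*exp(6*s) + 30.6912*exp(5*s) + 61.6804*exp(4*s) - 45.0424*exp(3*s) - 37.7876*exp(2*s) + 10.8712*exp(s) + 6.4516)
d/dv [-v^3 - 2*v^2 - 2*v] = -3*v^2 - 4*v - 2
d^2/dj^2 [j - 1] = 0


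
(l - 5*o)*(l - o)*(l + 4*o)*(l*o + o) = l^4*o - 2*l^3*o^2 + l^3*o - 19*l^2*o^3 - 2*l^2*o^2 + 20*l*o^4 - 19*l*o^3 + 20*o^4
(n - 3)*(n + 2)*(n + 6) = n^3 + 5*n^2 - 12*n - 36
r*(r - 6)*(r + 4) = r^3 - 2*r^2 - 24*r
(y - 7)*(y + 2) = y^2 - 5*y - 14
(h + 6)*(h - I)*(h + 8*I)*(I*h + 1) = I*h^4 - 6*h^3 + 6*I*h^3 - 36*h^2 + 15*I*h^2 + 8*h + 90*I*h + 48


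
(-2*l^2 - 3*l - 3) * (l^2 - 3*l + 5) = -2*l^4 + 3*l^3 - 4*l^2 - 6*l - 15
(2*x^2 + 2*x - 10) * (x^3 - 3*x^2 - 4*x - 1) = 2*x^5 - 4*x^4 - 24*x^3 + 20*x^2 + 38*x + 10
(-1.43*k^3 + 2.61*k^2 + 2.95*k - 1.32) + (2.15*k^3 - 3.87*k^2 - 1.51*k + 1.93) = 0.72*k^3 - 1.26*k^2 + 1.44*k + 0.61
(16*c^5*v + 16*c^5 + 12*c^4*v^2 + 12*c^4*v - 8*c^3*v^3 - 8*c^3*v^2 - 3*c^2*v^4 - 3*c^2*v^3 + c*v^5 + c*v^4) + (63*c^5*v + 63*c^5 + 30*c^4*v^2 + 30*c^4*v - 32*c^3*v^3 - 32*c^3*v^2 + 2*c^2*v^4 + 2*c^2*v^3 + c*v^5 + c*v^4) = 79*c^5*v + 79*c^5 + 42*c^4*v^2 + 42*c^4*v - 40*c^3*v^3 - 40*c^3*v^2 - c^2*v^4 - c^2*v^3 + 2*c*v^5 + 2*c*v^4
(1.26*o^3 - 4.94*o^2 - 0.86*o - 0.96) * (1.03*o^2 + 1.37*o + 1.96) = 1.2978*o^5 - 3.362*o^4 - 5.184*o^3 - 11.8494*o^2 - 3.0008*o - 1.8816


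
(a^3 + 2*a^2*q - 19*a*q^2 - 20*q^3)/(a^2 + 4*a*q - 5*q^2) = (-a^2 + 3*a*q + 4*q^2)/(-a + q)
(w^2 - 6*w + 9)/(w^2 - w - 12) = (-w^2 + 6*w - 9)/(-w^2 + w + 12)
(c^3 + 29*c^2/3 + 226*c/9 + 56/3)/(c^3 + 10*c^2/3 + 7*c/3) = (c^2 + 22*c/3 + 8)/(c*(c + 1))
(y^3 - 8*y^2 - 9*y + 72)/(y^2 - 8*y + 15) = (y^2 - 5*y - 24)/(y - 5)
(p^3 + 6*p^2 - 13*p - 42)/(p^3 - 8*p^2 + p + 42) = (p + 7)/(p - 7)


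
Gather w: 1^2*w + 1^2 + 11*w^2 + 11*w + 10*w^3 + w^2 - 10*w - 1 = 10*w^3 + 12*w^2 + 2*w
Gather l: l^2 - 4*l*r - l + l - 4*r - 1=l^2 - 4*l*r - 4*r - 1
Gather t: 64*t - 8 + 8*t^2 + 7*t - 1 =8*t^2 + 71*t - 9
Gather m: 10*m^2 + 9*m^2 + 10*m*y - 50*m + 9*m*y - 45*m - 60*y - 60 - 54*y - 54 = 19*m^2 + m*(19*y - 95) - 114*y - 114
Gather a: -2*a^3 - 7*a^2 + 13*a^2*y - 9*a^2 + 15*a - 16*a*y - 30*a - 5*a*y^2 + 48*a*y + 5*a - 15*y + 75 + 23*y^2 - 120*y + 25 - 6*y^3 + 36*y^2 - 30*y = -2*a^3 + a^2*(13*y - 16) + a*(-5*y^2 + 32*y - 10) - 6*y^3 + 59*y^2 - 165*y + 100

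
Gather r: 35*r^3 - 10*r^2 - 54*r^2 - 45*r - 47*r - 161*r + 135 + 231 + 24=35*r^3 - 64*r^2 - 253*r + 390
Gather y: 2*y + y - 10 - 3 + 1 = 3*y - 12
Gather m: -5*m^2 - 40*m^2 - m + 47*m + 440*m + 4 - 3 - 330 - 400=-45*m^2 + 486*m - 729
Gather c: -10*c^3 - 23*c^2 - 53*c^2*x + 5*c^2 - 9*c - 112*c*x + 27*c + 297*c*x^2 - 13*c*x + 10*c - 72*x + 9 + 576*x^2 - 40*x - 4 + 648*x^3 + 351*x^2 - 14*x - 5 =-10*c^3 + c^2*(-53*x - 18) + c*(297*x^2 - 125*x + 28) + 648*x^3 + 927*x^2 - 126*x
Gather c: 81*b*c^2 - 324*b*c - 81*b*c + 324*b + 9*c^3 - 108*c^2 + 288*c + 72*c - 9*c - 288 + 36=324*b + 9*c^3 + c^2*(81*b - 108) + c*(351 - 405*b) - 252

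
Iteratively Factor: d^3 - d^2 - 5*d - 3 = (d + 1)*(d^2 - 2*d - 3) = (d - 3)*(d + 1)*(d + 1)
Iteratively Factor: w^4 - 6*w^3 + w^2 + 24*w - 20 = (w - 2)*(w^3 - 4*w^2 - 7*w + 10) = (w - 2)*(w + 2)*(w^2 - 6*w + 5) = (w - 2)*(w - 1)*(w + 2)*(w - 5)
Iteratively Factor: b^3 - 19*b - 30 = (b + 2)*(b^2 - 2*b - 15) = (b - 5)*(b + 2)*(b + 3)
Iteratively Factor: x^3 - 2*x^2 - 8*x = (x)*(x^2 - 2*x - 8) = x*(x + 2)*(x - 4)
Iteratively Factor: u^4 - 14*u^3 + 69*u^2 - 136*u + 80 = (u - 5)*(u^3 - 9*u^2 + 24*u - 16) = (u - 5)*(u - 4)*(u^2 - 5*u + 4) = (u - 5)*(u - 4)^2*(u - 1)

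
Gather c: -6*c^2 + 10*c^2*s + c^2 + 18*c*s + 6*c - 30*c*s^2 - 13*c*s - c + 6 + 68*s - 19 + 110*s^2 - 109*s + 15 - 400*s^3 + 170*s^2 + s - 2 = c^2*(10*s - 5) + c*(-30*s^2 + 5*s + 5) - 400*s^3 + 280*s^2 - 40*s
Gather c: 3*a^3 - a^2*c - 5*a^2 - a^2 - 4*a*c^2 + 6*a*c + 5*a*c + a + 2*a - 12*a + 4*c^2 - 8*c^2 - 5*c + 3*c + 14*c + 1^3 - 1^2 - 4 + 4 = 3*a^3 - 6*a^2 - 9*a + c^2*(-4*a - 4) + c*(-a^2 + 11*a + 12)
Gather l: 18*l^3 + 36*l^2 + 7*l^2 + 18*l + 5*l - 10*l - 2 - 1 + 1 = 18*l^3 + 43*l^2 + 13*l - 2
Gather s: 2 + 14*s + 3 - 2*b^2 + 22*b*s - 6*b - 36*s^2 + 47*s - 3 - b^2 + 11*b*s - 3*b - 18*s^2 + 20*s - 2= -3*b^2 - 9*b - 54*s^2 + s*(33*b + 81)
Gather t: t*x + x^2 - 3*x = t*x + x^2 - 3*x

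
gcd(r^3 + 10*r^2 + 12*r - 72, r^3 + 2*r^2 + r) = 1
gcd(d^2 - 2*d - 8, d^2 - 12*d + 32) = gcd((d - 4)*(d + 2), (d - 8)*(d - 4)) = d - 4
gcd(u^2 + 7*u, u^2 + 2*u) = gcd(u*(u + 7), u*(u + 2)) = u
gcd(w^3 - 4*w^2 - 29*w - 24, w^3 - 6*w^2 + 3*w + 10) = w + 1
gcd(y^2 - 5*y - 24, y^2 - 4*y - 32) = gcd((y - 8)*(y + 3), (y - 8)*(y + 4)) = y - 8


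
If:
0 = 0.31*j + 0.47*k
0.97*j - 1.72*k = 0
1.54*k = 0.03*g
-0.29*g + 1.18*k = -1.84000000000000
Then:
No Solution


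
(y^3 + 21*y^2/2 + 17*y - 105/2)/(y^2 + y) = (2*y^3 + 21*y^2 + 34*y - 105)/(2*y*(y + 1))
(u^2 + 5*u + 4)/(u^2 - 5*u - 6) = (u + 4)/(u - 6)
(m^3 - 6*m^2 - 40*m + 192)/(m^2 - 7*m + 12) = (m^2 - 2*m - 48)/(m - 3)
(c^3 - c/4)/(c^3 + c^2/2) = (c - 1/2)/c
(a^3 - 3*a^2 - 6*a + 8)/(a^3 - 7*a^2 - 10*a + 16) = (a - 4)/(a - 8)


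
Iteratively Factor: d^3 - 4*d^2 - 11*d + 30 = (d - 2)*(d^2 - 2*d - 15) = (d - 5)*(d - 2)*(d + 3)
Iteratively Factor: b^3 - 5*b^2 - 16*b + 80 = (b - 4)*(b^2 - b - 20) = (b - 4)*(b + 4)*(b - 5)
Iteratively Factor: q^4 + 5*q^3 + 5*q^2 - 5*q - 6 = (q + 2)*(q^3 + 3*q^2 - q - 3) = (q + 2)*(q + 3)*(q^2 - 1) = (q - 1)*(q + 2)*(q + 3)*(q + 1)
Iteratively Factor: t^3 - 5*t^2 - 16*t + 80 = (t - 4)*(t^2 - t - 20) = (t - 5)*(t - 4)*(t + 4)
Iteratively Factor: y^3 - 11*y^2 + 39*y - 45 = (y - 3)*(y^2 - 8*y + 15) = (y - 3)^2*(y - 5)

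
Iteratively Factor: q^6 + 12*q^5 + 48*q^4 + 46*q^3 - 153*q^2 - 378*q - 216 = (q + 1)*(q^5 + 11*q^4 + 37*q^3 + 9*q^2 - 162*q - 216) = (q + 1)*(q + 3)*(q^4 + 8*q^3 + 13*q^2 - 30*q - 72) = (q + 1)*(q + 3)^2*(q^3 + 5*q^2 - 2*q - 24) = (q - 2)*(q + 1)*(q + 3)^2*(q^2 + 7*q + 12) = (q - 2)*(q + 1)*(q + 3)^2*(q + 4)*(q + 3)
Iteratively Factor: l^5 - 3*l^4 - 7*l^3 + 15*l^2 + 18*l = (l + 1)*(l^4 - 4*l^3 - 3*l^2 + 18*l) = (l + 1)*(l + 2)*(l^3 - 6*l^2 + 9*l) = l*(l + 1)*(l + 2)*(l^2 - 6*l + 9) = l*(l - 3)*(l + 1)*(l + 2)*(l - 3)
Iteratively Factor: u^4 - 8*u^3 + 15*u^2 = (u)*(u^3 - 8*u^2 + 15*u) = u*(u - 3)*(u^2 - 5*u) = u*(u - 5)*(u - 3)*(u)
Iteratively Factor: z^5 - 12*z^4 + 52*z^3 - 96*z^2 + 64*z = (z - 4)*(z^4 - 8*z^3 + 20*z^2 - 16*z) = z*(z - 4)*(z^3 - 8*z^2 + 20*z - 16) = z*(z - 4)^2*(z^2 - 4*z + 4) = z*(z - 4)^2*(z - 2)*(z - 2)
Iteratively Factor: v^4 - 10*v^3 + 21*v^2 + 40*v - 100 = (v - 5)*(v^3 - 5*v^2 - 4*v + 20) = (v - 5)*(v + 2)*(v^2 - 7*v + 10) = (v - 5)^2*(v + 2)*(v - 2)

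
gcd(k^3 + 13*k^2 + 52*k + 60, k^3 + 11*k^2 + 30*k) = k^2 + 11*k + 30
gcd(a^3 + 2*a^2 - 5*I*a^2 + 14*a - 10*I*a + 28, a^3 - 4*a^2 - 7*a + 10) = a + 2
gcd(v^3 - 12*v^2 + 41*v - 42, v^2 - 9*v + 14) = v^2 - 9*v + 14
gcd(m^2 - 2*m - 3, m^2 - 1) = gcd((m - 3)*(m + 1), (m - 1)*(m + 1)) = m + 1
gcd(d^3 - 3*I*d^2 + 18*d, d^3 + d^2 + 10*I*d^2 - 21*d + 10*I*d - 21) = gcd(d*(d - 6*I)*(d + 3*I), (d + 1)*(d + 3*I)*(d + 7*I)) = d + 3*I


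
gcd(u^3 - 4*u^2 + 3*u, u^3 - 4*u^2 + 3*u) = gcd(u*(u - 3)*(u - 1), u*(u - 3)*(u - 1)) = u^3 - 4*u^2 + 3*u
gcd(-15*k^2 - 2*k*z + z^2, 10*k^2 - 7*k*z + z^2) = -5*k + z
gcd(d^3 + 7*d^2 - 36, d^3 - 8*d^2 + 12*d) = d - 2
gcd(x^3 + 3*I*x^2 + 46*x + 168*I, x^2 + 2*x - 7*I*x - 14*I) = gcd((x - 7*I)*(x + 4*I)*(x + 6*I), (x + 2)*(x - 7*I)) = x - 7*I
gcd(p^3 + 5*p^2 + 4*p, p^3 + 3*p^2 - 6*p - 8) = p^2 + 5*p + 4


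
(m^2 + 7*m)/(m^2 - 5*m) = (m + 7)/(m - 5)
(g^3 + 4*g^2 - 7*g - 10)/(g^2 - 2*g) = g + 6 + 5/g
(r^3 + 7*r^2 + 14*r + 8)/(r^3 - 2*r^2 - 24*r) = (r^2 + 3*r + 2)/(r*(r - 6))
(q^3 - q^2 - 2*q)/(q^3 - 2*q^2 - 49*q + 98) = q*(q + 1)/(q^2 - 49)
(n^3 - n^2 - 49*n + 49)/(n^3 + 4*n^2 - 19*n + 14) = (n - 7)/(n - 2)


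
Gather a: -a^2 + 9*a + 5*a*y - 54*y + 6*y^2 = -a^2 + a*(5*y + 9) + 6*y^2 - 54*y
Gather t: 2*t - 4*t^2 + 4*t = -4*t^2 + 6*t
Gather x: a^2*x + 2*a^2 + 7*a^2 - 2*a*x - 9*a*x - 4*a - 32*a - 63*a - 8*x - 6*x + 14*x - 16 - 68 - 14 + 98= 9*a^2 - 99*a + x*(a^2 - 11*a)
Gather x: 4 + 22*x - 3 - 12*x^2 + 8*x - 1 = -12*x^2 + 30*x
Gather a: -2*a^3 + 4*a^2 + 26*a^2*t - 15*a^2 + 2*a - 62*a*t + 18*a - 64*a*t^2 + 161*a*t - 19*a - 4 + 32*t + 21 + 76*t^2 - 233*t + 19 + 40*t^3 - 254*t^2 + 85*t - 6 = -2*a^3 + a^2*(26*t - 11) + a*(-64*t^2 + 99*t + 1) + 40*t^3 - 178*t^2 - 116*t + 30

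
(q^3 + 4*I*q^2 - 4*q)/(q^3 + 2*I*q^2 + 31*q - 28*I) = q*(q^2 + 4*I*q - 4)/(q^3 + 2*I*q^2 + 31*q - 28*I)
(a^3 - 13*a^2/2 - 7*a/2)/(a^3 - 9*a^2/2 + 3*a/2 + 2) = a*(a - 7)/(a^2 - 5*a + 4)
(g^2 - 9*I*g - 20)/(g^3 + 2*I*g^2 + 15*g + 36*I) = (g - 5*I)/(g^2 + 6*I*g - 9)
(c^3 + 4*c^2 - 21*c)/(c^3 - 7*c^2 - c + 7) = c*(c^2 + 4*c - 21)/(c^3 - 7*c^2 - c + 7)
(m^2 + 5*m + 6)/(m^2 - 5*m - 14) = (m + 3)/(m - 7)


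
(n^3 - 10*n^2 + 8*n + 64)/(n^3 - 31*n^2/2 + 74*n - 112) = 2*(n + 2)/(2*n - 7)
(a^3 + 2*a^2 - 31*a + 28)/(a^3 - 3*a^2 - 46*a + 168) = (a - 1)/(a - 6)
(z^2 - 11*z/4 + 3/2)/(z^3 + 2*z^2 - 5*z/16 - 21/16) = 4*(z - 2)/(4*z^2 + 11*z + 7)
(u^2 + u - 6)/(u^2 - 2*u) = (u + 3)/u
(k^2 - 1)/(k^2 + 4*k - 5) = (k + 1)/(k + 5)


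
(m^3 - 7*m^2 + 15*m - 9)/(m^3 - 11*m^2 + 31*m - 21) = (m - 3)/(m - 7)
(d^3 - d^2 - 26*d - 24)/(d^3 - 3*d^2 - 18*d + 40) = (d^2 - 5*d - 6)/(d^2 - 7*d + 10)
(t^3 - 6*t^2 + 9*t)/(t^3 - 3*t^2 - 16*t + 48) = t*(t - 3)/(t^2 - 16)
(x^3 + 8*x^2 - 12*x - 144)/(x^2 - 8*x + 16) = (x^2 + 12*x + 36)/(x - 4)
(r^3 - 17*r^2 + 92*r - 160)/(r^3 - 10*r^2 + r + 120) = (r - 4)/(r + 3)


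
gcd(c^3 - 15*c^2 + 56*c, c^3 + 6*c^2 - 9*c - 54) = 1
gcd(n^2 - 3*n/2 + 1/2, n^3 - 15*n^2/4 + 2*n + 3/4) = n - 1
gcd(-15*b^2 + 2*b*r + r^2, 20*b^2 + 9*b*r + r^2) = 5*b + r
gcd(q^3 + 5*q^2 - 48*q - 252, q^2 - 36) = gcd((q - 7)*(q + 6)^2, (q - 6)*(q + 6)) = q + 6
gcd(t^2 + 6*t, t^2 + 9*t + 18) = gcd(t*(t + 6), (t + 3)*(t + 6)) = t + 6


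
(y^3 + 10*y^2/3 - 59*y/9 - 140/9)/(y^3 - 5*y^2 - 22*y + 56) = (9*y^2 - 6*y - 35)/(9*(y^2 - 9*y + 14))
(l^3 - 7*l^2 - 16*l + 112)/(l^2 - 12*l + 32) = (l^2 - 3*l - 28)/(l - 8)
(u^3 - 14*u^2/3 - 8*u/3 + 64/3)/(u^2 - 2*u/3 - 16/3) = u - 4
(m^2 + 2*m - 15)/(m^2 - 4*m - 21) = (-m^2 - 2*m + 15)/(-m^2 + 4*m + 21)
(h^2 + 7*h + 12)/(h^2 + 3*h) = (h + 4)/h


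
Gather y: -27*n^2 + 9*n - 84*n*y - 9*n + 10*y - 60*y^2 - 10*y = -27*n^2 - 84*n*y - 60*y^2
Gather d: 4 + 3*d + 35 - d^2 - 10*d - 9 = -d^2 - 7*d + 30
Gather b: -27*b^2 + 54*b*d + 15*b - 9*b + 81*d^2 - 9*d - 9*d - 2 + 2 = -27*b^2 + b*(54*d + 6) + 81*d^2 - 18*d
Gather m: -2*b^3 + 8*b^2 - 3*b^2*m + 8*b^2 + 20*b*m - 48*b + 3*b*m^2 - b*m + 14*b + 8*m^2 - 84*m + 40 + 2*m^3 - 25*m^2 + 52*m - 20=-2*b^3 + 16*b^2 - 34*b + 2*m^3 + m^2*(3*b - 17) + m*(-3*b^2 + 19*b - 32) + 20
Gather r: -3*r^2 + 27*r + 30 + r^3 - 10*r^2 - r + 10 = r^3 - 13*r^2 + 26*r + 40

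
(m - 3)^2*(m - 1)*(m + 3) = m^4 - 4*m^3 - 6*m^2 + 36*m - 27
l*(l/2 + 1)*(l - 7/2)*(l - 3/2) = l^4/2 - 3*l^3/2 - 19*l^2/8 + 21*l/4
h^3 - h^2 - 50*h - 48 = (h - 8)*(h + 1)*(h + 6)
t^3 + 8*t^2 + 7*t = t*(t + 1)*(t + 7)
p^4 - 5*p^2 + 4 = (p - 2)*(p - 1)*(p + 1)*(p + 2)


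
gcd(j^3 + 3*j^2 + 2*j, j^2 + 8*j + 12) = j + 2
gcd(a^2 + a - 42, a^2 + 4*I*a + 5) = 1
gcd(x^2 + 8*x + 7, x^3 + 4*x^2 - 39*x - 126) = x + 7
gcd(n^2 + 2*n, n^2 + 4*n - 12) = 1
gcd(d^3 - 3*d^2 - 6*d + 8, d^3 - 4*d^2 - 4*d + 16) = d^2 - 2*d - 8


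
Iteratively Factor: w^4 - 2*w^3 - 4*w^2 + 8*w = (w + 2)*(w^3 - 4*w^2 + 4*w) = w*(w + 2)*(w^2 - 4*w + 4) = w*(w - 2)*(w + 2)*(w - 2)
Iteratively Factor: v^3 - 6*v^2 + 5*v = (v - 1)*(v^2 - 5*v) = (v - 5)*(v - 1)*(v)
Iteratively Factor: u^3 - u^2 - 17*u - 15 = (u + 1)*(u^2 - 2*u - 15) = (u - 5)*(u + 1)*(u + 3)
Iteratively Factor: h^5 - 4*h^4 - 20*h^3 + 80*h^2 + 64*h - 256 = (h - 2)*(h^4 - 2*h^3 - 24*h^2 + 32*h + 128) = (h - 2)*(h + 2)*(h^3 - 4*h^2 - 16*h + 64) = (h - 4)*(h - 2)*(h + 2)*(h^2 - 16) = (h - 4)^2*(h - 2)*(h + 2)*(h + 4)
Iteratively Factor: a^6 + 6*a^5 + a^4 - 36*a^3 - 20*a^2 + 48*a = (a - 1)*(a^5 + 7*a^4 + 8*a^3 - 28*a^2 - 48*a) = (a - 1)*(a + 2)*(a^4 + 5*a^3 - 2*a^2 - 24*a) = (a - 2)*(a - 1)*(a + 2)*(a^3 + 7*a^2 + 12*a) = (a - 2)*(a - 1)*(a + 2)*(a + 4)*(a^2 + 3*a) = a*(a - 2)*(a - 1)*(a + 2)*(a + 4)*(a + 3)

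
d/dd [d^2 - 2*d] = 2*d - 2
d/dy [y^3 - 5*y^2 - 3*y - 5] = 3*y^2 - 10*y - 3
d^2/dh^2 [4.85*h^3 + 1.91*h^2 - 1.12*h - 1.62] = 29.1*h + 3.82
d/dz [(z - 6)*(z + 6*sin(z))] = z + (z - 6)*(6*cos(z) + 1) + 6*sin(z)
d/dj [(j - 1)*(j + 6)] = 2*j + 5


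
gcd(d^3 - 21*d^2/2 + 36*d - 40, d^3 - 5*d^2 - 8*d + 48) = d^2 - 8*d + 16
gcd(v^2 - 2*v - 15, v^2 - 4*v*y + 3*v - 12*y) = v + 3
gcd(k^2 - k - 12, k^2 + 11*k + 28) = 1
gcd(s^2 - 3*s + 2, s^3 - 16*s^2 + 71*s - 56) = s - 1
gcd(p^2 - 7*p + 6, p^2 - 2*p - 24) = p - 6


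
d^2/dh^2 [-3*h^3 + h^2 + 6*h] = 2 - 18*h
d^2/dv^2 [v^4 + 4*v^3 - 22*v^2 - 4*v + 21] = 12*v^2 + 24*v - 44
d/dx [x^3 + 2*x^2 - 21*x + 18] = 3*x^2 + 4*x - 21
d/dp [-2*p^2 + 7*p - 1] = 7 - 4*p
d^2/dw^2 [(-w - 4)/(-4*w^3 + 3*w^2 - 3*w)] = 6*(16*w^5 + 116*w^4 - 129*w^3 + 84*w^2 - 36*w + 12)/(w^3*(64*w^6 - 144*w^5 + 252*w^4 - 243*w^3 + 189*w^2 - 81*w + 27))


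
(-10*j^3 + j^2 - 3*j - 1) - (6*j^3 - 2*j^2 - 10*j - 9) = -16*j^3 + 3*j^2 + 7*j + 8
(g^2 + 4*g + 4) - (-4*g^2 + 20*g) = 5*g^2 - 16*g + 4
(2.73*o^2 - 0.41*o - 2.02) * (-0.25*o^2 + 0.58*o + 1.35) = -0.6825*o^4 + 1.6859*o^3 + 3.9527*o^2 - 1.7251*o - 2.727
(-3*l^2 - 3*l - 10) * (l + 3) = -3*l^3 - 12*l^2 - 19*l - 30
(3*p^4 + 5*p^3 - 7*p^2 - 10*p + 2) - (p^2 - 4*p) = 3*p^4 + 5*p^3 - 8*p^2 - 6*p + 2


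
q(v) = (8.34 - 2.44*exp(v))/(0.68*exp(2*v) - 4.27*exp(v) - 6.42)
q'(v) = (8.34 - 2.44*exp(v))*(-1.36*exp(2*v) + 4.27*exp(v))/(0.68*exp(2*v) - 4.27*exp(v) - 6.42)^2 - 2.44*exp(v)/(0.68*exp(2*v) - 4.27*exp(v) - 6.42) = (1.6592*exp(2*v) - 11.3424*exp(v) + 51.2766)*exp(v)/(0.4624*exp(4*v) - 5.8072*exp(3*v) + 9.5017*exp(2*v) + 54.8268*exp(v) + 41.2164)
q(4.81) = -0.03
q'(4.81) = 0.03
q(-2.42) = -1.20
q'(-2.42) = 0.10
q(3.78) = -0.09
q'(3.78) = 0.10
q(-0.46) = -0.77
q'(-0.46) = 0.36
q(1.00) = -0.13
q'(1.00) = 0.53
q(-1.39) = -1.04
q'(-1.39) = 0.22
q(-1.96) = -1.14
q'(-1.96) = 0.14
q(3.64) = -0.10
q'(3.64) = 0.12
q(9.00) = 0.00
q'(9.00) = 0.00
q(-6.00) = -1.30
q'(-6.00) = 0.00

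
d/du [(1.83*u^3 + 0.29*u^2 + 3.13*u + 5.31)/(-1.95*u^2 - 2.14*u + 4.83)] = (-3.5685*u^4 - 7.8324*u^3 + 31.9996*u^2 + 23.5104*u + 26.4813)/(3.8025*u^4 + 8.346*u^3 - 14.2574*u^2 - 20.6724*u + 23.3289)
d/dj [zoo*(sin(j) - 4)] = zoo*cos(j)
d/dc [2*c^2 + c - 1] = 4*c + 1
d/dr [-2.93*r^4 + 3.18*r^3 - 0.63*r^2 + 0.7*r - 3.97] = -11.72*r^3 + 9.54*r^2 - 1.26*r + 0.7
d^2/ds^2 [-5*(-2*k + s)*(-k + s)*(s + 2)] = 30*k - 30*s - 20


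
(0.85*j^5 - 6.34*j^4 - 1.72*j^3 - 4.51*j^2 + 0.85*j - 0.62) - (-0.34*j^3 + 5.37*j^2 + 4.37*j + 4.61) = 0.85*j^5 - 6.34*j^4 - 1.38*j^3 - 9.88*j^2 - 3.52*j - 5.23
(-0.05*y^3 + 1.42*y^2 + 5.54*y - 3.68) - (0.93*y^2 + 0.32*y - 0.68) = -0.05*y^3 + 0.49*y^2 + 5.22*y - 3.0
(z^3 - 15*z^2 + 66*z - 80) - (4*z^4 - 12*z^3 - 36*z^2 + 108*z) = -4*z^4 + 13*z^3 + 21*z^2 - 42*z - 80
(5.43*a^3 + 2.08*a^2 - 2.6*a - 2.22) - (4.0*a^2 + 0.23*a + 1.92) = 5.43*a^3 - 1.92*a^2 - 2.83*a - 4.14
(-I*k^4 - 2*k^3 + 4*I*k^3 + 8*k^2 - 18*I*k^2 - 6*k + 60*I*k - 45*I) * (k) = -I*k^5 - 2*k^4 + 4*I*k^4 + 8*k^3 - 18*I*k^3 - 6*k^2 + 60*I*k^2 - 45*I*k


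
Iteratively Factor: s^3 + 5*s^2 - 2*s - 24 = (s + 3)*(s^2 + 2*s - 8) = (s + 3)*(s + 4)*(s - 2)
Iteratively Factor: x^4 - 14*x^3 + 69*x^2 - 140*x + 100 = (x - 2)*(x^3 - 12*x^2 + 45*x - 50) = (x - 5)*(x - 2)*(x^2 - 7*x + 10) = (x - 5)*(x - 2)^2*(x - 5)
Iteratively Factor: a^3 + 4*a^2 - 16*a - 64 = (a - 4)*(a^2 + 8*a + 16) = (a - 4)*(a + 4)*(a + 4)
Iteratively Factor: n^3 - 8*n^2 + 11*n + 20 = (n - 4)*(n^2 - 4*n - 5) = (n - 5)*(n - 4)*(n + 1)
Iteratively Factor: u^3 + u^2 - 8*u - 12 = (u + 2)*(u^2 - u - 6) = (u - 3)*(u + 2)*(u + 2)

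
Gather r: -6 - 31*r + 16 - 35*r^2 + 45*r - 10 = -35*r^2 + 14*r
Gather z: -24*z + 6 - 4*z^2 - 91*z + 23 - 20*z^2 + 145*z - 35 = -24*z^2 + 30*z - 6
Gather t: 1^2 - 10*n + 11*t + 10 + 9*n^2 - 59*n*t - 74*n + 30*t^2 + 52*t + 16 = 9*n^2 - 84*n + 30*t^2 + t*(63 - 59*n) + 27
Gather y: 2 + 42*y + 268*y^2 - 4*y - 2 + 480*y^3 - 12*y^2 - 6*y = 480*y^3 + 256*y^2 + 32*y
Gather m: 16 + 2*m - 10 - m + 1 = m + 7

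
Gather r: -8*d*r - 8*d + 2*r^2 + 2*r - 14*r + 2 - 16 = -8*d + 2*r^2 + r*(-8*d - 12) - 14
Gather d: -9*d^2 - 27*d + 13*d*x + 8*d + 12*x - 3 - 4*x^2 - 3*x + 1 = -9*d^2 + d*(13*x - 19) - 4*x^2 + 9*x - 2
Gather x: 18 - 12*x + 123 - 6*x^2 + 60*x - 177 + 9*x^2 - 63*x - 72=3*x^2 - 15*x - 108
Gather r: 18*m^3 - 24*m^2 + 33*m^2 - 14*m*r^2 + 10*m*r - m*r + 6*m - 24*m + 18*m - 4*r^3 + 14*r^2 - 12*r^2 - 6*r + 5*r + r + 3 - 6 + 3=18*m^3 + 9*m^2 + 9*m*r - 4*r^3 + r^2*(2 - 14*m)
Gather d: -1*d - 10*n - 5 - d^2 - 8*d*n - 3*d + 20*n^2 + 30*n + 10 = -d^2 + d*(-8*n - 4) + 20*n^2 + 20*n + 5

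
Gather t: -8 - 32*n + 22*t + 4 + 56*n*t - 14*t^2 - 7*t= -32*n - 14*t^2 + t*(56*n + 15) - 4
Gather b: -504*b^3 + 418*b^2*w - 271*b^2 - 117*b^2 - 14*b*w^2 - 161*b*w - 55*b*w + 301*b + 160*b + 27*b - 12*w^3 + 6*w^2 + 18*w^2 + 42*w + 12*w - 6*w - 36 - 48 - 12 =-504*b^3 + b^2*(418*w - 388) + b*(-14*w^2 - 216*w + 488) - 12*w^3 + 24*w^2 + 48*w - 96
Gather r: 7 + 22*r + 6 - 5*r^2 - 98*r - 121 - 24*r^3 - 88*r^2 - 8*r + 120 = -24*r^3 - 93*r^2 - 84*r + 12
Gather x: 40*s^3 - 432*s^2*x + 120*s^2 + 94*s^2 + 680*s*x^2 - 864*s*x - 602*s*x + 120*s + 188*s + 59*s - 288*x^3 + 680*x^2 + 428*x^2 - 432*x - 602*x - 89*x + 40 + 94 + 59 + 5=40*s^3 + 214*s^2 + 367*s - 288*x^3 + x^2*(680*s + 1108) + x*(-432*s^2 - 1466*s - 1123) + 198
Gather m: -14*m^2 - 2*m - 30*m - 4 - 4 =-14*m^2 - 32*m - 8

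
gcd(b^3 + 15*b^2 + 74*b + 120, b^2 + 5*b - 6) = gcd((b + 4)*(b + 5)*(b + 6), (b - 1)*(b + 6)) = b + 6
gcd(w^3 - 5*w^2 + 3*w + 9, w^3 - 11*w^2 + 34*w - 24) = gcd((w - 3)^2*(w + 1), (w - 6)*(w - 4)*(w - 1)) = 1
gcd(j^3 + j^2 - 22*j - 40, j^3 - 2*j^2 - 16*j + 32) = j + 4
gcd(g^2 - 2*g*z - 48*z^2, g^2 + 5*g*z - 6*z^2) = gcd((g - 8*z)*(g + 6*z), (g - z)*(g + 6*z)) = g + 6*z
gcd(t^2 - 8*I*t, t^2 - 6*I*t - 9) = 1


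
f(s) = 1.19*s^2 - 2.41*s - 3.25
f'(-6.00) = -16.69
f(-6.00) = 54.05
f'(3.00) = 4.73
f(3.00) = 0.23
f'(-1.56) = -6.12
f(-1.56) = 3.41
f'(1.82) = 1.92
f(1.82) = -3.69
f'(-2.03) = -7.24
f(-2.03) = 6.55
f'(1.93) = 2.18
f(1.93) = -3.47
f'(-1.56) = -6.12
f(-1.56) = 3.41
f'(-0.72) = -4.12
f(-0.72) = -0.90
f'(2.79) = 4.23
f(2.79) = -0.71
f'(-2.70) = -8.84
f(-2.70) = 11.93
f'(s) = 2.38*s - 2.41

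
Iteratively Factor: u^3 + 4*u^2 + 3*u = (u)*(u^2 + 4*u + 3) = u*(u + 3)*(u + 1)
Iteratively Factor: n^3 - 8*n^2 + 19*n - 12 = (n - 1)*(n^2 - 7*n + 12) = (n - 3)*(n - 1)*(n - 4)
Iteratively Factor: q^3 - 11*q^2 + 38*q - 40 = (q - 2)*(q^2 - 9*q + 20) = (q - 4)*(q - 2)*(q - 5)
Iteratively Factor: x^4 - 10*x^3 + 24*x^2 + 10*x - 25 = (x - 1)*(x^3 - 9*x^2 + 15*x + 25) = (x - 5)*(x - 1)*(x^2 - 4*x - 5) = (x - 5)^2*(x - 1)*(x + 1)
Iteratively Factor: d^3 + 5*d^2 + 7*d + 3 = (d + 1)*(d^2 + 4*d + 3) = (d + 1)^2*(d + 3)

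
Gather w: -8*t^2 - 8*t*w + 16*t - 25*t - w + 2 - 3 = -8*t^2 - 9*t + w*(-8*t - 1) - 1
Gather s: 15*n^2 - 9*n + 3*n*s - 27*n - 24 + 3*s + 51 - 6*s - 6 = 15*n^2 - 36*n + s*(3*n - 3) + 21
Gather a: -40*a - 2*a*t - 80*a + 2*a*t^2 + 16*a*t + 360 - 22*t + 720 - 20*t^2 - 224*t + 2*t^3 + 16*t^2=a*(2*t^2 + 14*t - 120) + 2*t^3 - 4*t^2 - 246*t + 1080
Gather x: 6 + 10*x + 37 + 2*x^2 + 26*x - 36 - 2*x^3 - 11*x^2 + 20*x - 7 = -2*x^3 - 9*x^2 + 56*x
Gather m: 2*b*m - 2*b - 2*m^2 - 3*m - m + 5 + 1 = -2*b - 2*m^2 + m*(2*b - 4) + 6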